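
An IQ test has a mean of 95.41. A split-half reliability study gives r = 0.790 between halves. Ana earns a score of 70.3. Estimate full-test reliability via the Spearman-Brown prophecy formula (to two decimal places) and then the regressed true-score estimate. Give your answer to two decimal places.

Spearman-Brown: ρ = 2r/(1 + r) = 2(0.790)/(1 + 0.790) = 1.5800/1.790 = 0.8827 → 0.88
T̂ = ρX + (1 − ρ)μ
  = 0.88 × 70.3 + 0.12 × 95.41
  = 61.864 + 11.4492
  = 73.313
  ≈ 73.31

73.31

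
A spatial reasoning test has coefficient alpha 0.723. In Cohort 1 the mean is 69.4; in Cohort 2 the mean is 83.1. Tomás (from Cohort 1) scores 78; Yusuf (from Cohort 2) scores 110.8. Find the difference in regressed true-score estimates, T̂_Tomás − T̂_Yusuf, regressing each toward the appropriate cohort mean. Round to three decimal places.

T̂_Tomás = 0.723(78) + 0.277(69.4) = 75.61780
T̂_Yusuf = 0.723(110.8) + 0.277(83.1) = 103.12710
Difference = 75.61780 − 103.12710 = -27.50930

-27.509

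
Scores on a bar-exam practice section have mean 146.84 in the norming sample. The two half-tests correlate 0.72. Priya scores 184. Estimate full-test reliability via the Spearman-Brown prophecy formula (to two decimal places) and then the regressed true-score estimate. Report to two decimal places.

178.05

Spearman-Brown: ρ = 2r/(1 + r) = 2(0.72)/(1 + 0.72) = 1.440/1.72 = 0.8372 → 0.84
T̂ = 0.84(184) + 0.16(146.84) = 154.56 + 23.4944 = 178.054 → 178.05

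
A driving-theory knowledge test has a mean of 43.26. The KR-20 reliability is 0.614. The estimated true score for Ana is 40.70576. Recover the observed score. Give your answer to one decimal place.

T̂ = ρX + (1 − ρ)μ  ⇒  X = (T̂ − (1 − ρ)μ) / ρ
X = (40.70576 − 0.386 × 43.26) / 0.614 = (40.70576 − 16.69836) / 0.614 = 24.00740 / 0.614 = 39.100

39.1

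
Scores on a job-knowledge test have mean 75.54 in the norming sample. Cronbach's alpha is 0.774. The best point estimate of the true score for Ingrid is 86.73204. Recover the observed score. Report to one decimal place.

T̂ = ρX + (1 − ρ)μ  ⇒  X = (T̂ − (1 − ρ)μ) / ρ
X = (86.73204 − 0.226 × 75.54) / 0.774 = (86.73204 − 17.07204) / 0.774 = 69.66000 / 0.774 = 90.000

90.0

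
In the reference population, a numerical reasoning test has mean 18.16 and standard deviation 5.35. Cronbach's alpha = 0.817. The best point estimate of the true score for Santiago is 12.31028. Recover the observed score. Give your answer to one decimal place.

T̂ = ρX + (1 − ρ)μ  ⇒  X = (T̂ − (1 − ρ)μ) / ρ
X = (12.31028 − 0.183 × 18.16) / 0.817 = (12.31028 − 3.32328) / 0.817 = 8.98700 / 0.817 = 11.000

11.0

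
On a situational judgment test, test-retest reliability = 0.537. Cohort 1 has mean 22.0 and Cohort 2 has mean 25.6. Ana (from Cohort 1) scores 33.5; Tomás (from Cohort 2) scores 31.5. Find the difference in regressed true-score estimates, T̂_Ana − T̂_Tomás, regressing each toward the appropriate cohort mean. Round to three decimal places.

T̂_Ana = 0.537(33.5) + 0.463(22.0) = 28.17550
T̂_Tomás = 0.537(31.5) + 0.463(25.6) = 28.76830
Difference = 28.17550 − 28.76830 = -0.59280

-0.593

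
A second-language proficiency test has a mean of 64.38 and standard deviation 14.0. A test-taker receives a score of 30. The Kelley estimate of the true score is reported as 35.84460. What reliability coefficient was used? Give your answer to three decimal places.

T̂ = ρX + (1 − ρ)μ  ⇒  T̂ − μ = ρ(X − μ)
ρ = (T̂ − μ)/(X − μ) = (35.84460 − 64.38) / (30 − 64.38) = -28.53540 / -34.38 = 0.83000

0.830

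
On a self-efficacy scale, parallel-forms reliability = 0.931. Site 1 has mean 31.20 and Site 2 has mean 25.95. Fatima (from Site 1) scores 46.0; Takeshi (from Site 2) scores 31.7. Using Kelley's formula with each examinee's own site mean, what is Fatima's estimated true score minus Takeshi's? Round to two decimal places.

T̂_Fatima = 0.931(46.0) + 0.069(31.20) = 44.9788
T̂_Takeshi = 0.931(31.7) + 0.069(25.95) = 31.3033
Difference = 44.9788 − 31.3033 = 13.6755

13.68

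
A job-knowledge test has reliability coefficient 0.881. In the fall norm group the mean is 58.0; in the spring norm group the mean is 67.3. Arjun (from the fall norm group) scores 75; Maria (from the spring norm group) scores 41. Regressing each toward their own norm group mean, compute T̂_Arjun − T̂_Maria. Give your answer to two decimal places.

28.85

T̂_Arjun = 0.881(75) + 0.119(58.0) = 72.9770
T̂_Maria = 0.881(41) + 0.119(67.3) = 44.1297
Difference = 72.9770 − 44.1297 = 28.8473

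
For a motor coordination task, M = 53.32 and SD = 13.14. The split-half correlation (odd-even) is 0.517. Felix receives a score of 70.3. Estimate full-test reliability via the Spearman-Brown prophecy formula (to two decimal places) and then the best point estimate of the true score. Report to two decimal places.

64.87

Spearman-Brown: ρ = 2r/(1 + r) = 2(0.517)/(1 + 0.517) = 1.0340/1.517 = 0.6816 → 0.68
T̂ = ρX + (1 − ρ)μ
  = 0.68 × 70.3 + 0.32 × 53.32
  = 47.804 + 17.0624
  = 64.866
  ≈ 64.87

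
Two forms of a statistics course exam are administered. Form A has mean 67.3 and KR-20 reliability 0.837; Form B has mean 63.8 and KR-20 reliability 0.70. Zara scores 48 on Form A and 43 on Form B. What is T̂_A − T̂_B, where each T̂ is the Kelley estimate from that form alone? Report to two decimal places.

T̂_A = 0.837(48) + 0.163(67.3) = 51.1459
T̂_B = 0.70(43) + 0.30(63.8) = 49.2400
T̂_A − T̂_B = 1.9059

1.91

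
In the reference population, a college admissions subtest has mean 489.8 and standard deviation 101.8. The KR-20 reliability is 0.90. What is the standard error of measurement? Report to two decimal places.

32.19

SEM = SD · √(1 − ρ) = 101.8 × √0.10 = 101.8 × 0.3162 = 32.192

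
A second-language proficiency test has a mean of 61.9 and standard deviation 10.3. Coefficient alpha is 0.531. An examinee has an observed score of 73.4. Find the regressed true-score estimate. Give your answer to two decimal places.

T̂ = 0.531(73.4) + 0.469(61.9) = 38.9754 + 29.0311 = 68.007 → 68.01

68.01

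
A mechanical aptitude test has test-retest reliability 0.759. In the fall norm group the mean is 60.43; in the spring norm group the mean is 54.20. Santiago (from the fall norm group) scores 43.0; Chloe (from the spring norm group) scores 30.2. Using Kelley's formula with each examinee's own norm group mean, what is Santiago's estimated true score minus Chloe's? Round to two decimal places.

T̂_Santiago = 0.759(43.0) + 0.241(60.43) = 47.2006
T̂_Chloe = 0.759(30.2) + 0.241(54.20) = 35.9840
Difference = 47.2006 − 35.9840 = 11.2166

11.22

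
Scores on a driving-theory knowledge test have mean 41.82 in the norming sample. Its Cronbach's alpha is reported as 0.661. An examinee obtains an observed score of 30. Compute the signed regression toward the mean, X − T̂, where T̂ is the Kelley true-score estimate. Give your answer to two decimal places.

-4.01

Regress the observed score toward the mean by the unreliability: T̂ = 0.661·30 + 0.339·41.82 = 19.830 + 14.17698 = 34.0070.
X − T̂ = 30 − 34.007 = -4.007 → -4.01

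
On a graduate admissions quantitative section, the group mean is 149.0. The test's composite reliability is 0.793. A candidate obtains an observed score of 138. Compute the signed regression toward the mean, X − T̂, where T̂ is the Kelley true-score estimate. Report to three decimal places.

T̂ = ρX + (1 − ρ)μ
  = 0.793 × 138 + 0.207 × 149.0
  = 109.434 + 30.8430
  = 140.27700
  ≈ 140.2770
X − T̂ = 138 − 140.2770 = -2.2770 → -2.277

-2.277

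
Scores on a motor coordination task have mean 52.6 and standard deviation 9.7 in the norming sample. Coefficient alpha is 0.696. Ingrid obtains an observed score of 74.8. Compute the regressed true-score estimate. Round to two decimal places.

Weight the observed score by reliability and the mean by (1 − reliability): T̂ = 0.696·74.8 + 0.304·52.6 = 52.0608 + 15.9904 = 68.051.

68.05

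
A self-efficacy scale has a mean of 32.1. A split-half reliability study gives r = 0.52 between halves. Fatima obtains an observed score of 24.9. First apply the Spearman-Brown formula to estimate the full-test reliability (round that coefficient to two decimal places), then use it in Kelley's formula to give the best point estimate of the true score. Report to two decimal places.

Spearman-Brown: ρ = 2r/(1 + r) = 2(0.52)/(1 + 0.52) = 1.040/1.52 = 0.6842 → 0.68
T̂ = ρX + (1 − ρ)μ
  = 0.68 × 24.9 + 0.32 × 32.1
  = 16.932 + 10.272
  = 27.204
  ≈ 27.20

27.20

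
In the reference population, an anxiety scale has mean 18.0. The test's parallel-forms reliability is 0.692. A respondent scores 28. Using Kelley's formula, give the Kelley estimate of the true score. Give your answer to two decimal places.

Kelley's formula gives T̂ = 0.692·28 + 0.308·18.0 = 19.376 + 5.5440 = 24.920.

24.92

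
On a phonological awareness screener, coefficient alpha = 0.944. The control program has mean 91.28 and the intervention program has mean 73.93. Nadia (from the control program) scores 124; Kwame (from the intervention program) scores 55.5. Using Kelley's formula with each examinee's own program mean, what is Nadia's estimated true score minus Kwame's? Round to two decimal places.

65.64

T̂_Nadia = 0.944(124) + 0.056(91.28) = 122.1677
T̂_Kwame = 0.944(55.5) + 0.056(73.93) = 56.5321
Difference = 122.1677 − 56.5321 = 65.6356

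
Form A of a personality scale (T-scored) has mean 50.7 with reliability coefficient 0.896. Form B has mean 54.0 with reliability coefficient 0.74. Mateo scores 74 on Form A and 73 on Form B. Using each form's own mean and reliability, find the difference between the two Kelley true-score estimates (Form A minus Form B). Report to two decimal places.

3.52

T̂_A = 0.896(74) + 0.104(50.7) = 71.5768
T̂_B = 0.74(73) + 0.26(54.0) = 68.0600
T̂_A − T̂_B = 3.5168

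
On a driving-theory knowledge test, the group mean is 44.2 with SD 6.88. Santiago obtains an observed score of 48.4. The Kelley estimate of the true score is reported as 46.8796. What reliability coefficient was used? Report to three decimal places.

T̂ = ρX + (1 − ρ)μ  ⇒  T̂ − μ = ρ(X − μ)
ρ = (T̂ − μ)/(X − μ) = (46.8796 − 44.2) / (48.4 − 44.2) = 2.6796 / 4.2 = 0.63800

0.638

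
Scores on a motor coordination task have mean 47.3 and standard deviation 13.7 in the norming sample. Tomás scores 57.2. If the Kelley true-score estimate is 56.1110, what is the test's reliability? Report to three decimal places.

0.890

T̂ = ρX + (1 − ρ)μ  ⇒  T̂ − μ = ρ(X − μ)
ρ = (T̂ − μ)/(X − μ) = (56.1110 − 47.3) / (57.2 − 47.3) = 8.8110 / 9.9 = 0.89000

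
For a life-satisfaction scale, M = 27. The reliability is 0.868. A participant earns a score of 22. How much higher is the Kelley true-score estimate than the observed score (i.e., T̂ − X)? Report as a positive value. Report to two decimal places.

Regress the observed score toward the mean by the unreliability: T̂ = 0.868·22 + 0.132·27 = 19.096 + 3.564 = 22.6600.
T̂ − X = 22.660 − 22 = 0.660 → 0.66

0.66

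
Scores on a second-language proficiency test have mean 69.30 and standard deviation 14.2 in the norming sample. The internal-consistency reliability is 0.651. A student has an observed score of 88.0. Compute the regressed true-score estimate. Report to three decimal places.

81.474

T̂ = ρX + (1 − ρ)μ
  = 0.651 × 88.0 + 0.349 × 69.30
  = 57.2880 + 24.18570
  = 81.4737
  ≈ 81.474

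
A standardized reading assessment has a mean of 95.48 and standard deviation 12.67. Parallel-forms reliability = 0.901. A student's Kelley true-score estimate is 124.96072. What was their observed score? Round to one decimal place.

128.2

T̂ = ρX + (1 − ρ)μ  ⇒  X = (T̂ − (1 − ρ)μ) / ρ
X = (124.96072 − 0.099 × 95.48) / 0.901 = (124.96072 − 9.45252) / 0.901 = 115.50820 / 0.901 = 128.200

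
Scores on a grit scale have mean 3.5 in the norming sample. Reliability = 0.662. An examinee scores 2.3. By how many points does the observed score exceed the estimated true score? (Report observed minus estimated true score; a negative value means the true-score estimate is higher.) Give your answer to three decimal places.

-0.406

Weight the observed score by reliability and the mean by (1 − reliability): T̂ = 0.662·2.3 + 0.338·3.5 = 1.5226 + 1.1830 = 2.70560.
X − T̂ = 2.3 − 2.7056 = -0.4056 → -0.406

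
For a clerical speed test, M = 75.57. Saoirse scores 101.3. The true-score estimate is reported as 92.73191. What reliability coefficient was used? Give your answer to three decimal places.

0.667

T̂ = ρX + (1 − ρ)μ  ⇒  T̂ − μ = ρ(X − μ)
ρ = (T̂ − μ)/(X − μ) = (92.73191 − 75.57) / (101.3 − 75.57) = 17.16191 / 25.73 = 0.66700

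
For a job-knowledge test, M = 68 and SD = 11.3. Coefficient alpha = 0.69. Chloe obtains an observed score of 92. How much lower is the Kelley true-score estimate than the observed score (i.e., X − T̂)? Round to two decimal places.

7.44

T̂ = ρX + (1 − ρ)μ
  = 0.69 × 92 + 0.31 × 68
  = 63.48 + 21.08
  = 84.5600
  ≈ 84.560
X − T̂ = 92 − 84.560 = 7.440 → 7.44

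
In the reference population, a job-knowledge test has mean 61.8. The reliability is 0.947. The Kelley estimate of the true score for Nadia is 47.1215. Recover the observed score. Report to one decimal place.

46.3

T̂ = ρX + (1 − ρ)μ  ⇒  X = (T̂ − (1 − ρ)μ) / ρ
X = (47.1215 − 0.053 × 61.8) / 0.947 = (47.1215 − 3.2754) / 0.947 = 43.8461 / 0.947 = 46.300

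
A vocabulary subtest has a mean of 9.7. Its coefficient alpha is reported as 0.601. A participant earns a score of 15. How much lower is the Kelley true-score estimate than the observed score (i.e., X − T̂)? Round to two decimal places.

2.11

T̂ = 0.601(15) + 0.399(9.7) = 9.015 + 3.8703 = 12.8853 → 12.885
X − T̂ = 15 − 12.885 = 2.115 → 2.11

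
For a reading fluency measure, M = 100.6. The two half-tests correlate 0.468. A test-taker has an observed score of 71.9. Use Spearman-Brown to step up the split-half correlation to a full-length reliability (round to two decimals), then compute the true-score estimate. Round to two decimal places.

82.23

Spearman-Brown: ρ = 2r/(1 + r) = 2(0.468)/(1 + 0.468) = 0.9360/1.468 = 0.6376 → 0.64
T̂ = 0.64(71.9) + 0.36(100.6) = 46.016 + 36.216 = 82.232 → 82.23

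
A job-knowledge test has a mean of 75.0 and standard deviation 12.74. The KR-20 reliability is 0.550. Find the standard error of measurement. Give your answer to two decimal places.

SEM = SD · √(1 − ρ) = 12.74 × √0.450 = 12.74 × 0.6708 = 8.546

8.55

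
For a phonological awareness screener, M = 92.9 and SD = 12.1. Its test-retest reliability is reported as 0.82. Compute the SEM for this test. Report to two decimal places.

SEM = SD · √(1 − ρ) = 12.1 × √0.18 = 12.1 × 0.4243 = 5.134

5.13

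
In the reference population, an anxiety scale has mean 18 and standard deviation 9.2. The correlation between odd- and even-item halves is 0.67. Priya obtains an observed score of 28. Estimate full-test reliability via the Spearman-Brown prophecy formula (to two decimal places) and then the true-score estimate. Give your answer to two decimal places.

Spearman-Brown: ρ = 2r/(1 + r) = 2(0.67)/(1 + 0.67) = 1.340/1.67 = 0.8024 → 0.80
T̂ = ρX + (1 − ρ)μ
  = 0.80 × 28 + 0.20 × 18
  = 22.40 + 3.60
  = 26.000
  ≈ 26.00

26.00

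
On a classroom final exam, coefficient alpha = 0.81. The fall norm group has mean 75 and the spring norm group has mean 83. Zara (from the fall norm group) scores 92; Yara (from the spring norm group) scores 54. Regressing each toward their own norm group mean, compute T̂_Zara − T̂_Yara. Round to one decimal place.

T̂_Zara = 0.81(92) + 0.19(75) = 88.770
T̂_Yara = 0.81(54) + 0.19(83) = 59.510
Difference = 88.770 − 59.510 = 29.260

29.3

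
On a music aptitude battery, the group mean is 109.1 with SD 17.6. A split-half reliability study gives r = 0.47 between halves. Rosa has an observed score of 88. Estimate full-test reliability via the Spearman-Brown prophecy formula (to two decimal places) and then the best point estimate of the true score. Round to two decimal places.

95.60

Spearman-Brown: ρ = 2r/(1 + r) = 2(0.47)/(1 + 0.47) = 0.940/1.47 = 0.6395 → 0.64
Kelley's formula gives T̂ = 0.64·88 + 0.36·109.1 = 56.32 + 39.276 = 95.596.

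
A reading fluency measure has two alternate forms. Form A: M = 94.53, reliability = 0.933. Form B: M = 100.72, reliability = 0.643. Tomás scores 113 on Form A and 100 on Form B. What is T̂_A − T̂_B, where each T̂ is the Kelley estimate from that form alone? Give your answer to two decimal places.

T̂_A = 0.933(113) + 0.067(94.53) = 111.7625
T̂_B = 0.643(100) + 0.357(100.72) = 100.2570
T̂_A − T̂_B = 11.5055

11.51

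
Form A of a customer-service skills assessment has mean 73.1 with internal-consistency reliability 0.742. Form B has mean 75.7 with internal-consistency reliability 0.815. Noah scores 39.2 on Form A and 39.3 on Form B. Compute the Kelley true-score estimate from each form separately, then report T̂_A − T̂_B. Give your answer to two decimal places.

T̂_A = 0.742(39.2) + 0.258(73.1) = 47.9462
T̂_B = 0.815(39.3) + 0.185(75.7) = 46.0340
T̂_A − T̂_B = 1.9122

1.91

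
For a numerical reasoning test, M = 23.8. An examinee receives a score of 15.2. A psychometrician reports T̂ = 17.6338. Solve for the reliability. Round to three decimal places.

0.717

T̂ = ρX + (1 − ρ)μ  ⇒  T̂ − μ = ρ(X − μ)
ρ = (T̂ − μ)/(X − μ) = (17.6338 − 23.8) / (15.2 − 23.8) = -6.1662 / -8.6 = 0.71700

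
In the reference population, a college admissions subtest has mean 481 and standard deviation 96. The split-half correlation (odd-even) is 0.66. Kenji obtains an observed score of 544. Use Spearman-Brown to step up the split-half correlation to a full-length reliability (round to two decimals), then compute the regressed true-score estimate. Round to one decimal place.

531.4

Spearman-Brown: ρ = 2r/(1 + r) = 2(0.66)/(1 + 0.66) = 1.320/1.66 = 0.7952 → 0.80
T̂ = ρX + (1 − ρ)μ
  = 0.80 × 544 + 0.20 × 481
  = 435.20 + 96.20
  = 531.40
  ≈ 531.4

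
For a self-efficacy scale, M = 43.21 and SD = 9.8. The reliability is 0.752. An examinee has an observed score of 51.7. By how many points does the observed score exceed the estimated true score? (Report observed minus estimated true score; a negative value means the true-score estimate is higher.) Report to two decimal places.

2.11

Kelley's formula gives T̂ = 0.752·51.7 + 0.248·43.21 = 38.8784 + 10.71608 = 49.5945.
X − T̂ = 51.7 − 49.594 = 2.106 → 2.11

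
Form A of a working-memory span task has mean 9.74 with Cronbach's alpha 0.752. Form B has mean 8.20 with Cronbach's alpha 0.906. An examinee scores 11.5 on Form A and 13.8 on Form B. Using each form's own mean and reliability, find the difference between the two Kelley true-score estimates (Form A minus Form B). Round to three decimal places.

T̂_A = 0.752(11.5) + 0.248(9.74) = 11.06352
T̂_B = 0.906(13.8) + 0.094(8.20) = 13.27360
T̂_A − T̂_B = -2.21008

-2.210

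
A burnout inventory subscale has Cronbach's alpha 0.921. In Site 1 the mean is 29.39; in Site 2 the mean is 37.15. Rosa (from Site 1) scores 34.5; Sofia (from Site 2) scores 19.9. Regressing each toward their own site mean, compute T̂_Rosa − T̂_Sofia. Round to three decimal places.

12.834

T̂_Rosa = 0.921(34.5) + 0.079(29.39) = 34.09631
T̂_Sofia = 0.921(19.9) + 0.079(37.15) = 21.26275
Difference = 34.09631 − 21.26275 = 12.83356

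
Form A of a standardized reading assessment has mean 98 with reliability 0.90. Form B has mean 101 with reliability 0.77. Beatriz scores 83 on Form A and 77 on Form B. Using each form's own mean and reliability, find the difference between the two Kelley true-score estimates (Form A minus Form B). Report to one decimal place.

2.0

T̂_A = 0.90(83) + 0.10(98) = 84.500
T̂_B = 0.77(77) + 0.23(101) = 82.520
T̂_A − T̂_B = 1.980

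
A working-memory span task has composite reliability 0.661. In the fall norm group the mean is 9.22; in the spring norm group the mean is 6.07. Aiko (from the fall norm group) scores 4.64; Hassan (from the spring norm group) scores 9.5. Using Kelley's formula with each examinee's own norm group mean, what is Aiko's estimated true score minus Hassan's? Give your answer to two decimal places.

-2.14

T̂_Aiko = 0.661(4.64) + 0.339(9.22) = 6.1926
T̂_Hassan = 0.661(9.5) + 0.339(6.07) = 8.3372
Difference = 6.1926 − 8.3372 = -2.1446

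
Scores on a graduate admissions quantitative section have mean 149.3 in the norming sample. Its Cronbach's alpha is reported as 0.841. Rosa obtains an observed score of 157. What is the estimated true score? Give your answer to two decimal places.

155.78

T̂ = ρX + (1 − ρ)μ
  = 0.841 × 157 + 0.159 × 149.3
  = 132.037 + 23.7387
  = 155.776
  ≈ 155.78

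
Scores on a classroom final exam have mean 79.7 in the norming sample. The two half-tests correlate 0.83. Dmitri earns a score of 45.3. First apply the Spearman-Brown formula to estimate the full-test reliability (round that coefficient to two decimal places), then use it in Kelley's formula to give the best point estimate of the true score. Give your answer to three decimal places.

48.396

Spearman-Brown: ρ = 2r/(1 + r) = 2(0.83)/(1 + 0.83) = 1.660/1.83 = 0.9071 → 0.91
T̂ = ρX + (1 − ρ)μ
  = 0.91 × 45.3 + 0.09 × 79.7
  = 41.223 + 7.173
  = 48.3960
  ≈ 48.396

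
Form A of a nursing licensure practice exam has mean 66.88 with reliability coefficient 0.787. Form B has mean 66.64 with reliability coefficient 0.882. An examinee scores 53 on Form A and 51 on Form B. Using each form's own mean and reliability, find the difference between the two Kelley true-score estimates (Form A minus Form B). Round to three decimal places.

3.111

T̂_A = 0.787(53) + 0.213(66.88) = 55.95644
T̂_B = 0.882(51) + 0.118(66.64) = 52.84552
T̂_A − T̂_B = 3.11092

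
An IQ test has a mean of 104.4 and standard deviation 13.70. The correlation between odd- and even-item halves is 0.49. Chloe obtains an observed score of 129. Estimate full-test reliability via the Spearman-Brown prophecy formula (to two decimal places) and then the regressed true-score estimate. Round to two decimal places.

Spearman-Brown: ρ = 2r/(1 + r) = 2(0.49)/(1 + 0.49) = 0.980/1.49 = 0.6577 → 0.66
Regress the observed score toward the mean by the unreliability: T̂ = 0.66·129 + 0.34·104.4 = 85.14 + 35.496 = 120.636.

120.64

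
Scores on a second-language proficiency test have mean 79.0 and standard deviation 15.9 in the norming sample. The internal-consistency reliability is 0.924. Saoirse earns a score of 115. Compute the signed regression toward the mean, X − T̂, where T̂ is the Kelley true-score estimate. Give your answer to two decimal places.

2.74

T̂ = ρX + (1 − ρ)μ
  = 0.924 × 115 + 0.076 × 79.0
  = 106.260 + 6.0040
  = 112.2640
  ≈ 112.264
X − T̂ = 115 − 112.264 = 2.736 → 2.74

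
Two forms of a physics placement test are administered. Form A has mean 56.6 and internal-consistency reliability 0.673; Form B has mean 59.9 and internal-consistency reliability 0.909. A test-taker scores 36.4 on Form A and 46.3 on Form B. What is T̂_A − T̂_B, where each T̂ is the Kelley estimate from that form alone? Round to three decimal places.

T̂_A = 0.673(36.4) + 0.327(56.6) = 43.00540
T̂_B = 0.909(46.3) + 0.091(59.9) = 47.53760
T̂_A − T̂_B = -4.53220

-4.532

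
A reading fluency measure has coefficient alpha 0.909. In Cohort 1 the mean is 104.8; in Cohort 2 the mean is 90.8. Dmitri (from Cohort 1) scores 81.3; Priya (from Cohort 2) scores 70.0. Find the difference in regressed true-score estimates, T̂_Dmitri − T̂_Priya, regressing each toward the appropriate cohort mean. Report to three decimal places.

T̂_Dmitri = 0.909(81.3) + 0.091(104.8) = 83.43850
T̂_Priya = 0.909(70.0) + 0.091(90.8) = 71.89280
Difference = 83.43850 − 71.89280 = 11.54570

11.546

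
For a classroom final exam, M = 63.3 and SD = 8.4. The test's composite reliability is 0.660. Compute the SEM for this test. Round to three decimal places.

4.898

SEM = SD · √(1 − ρ) = 8.4 × √0.340 = 8.4 × 0.5831 = 4.8980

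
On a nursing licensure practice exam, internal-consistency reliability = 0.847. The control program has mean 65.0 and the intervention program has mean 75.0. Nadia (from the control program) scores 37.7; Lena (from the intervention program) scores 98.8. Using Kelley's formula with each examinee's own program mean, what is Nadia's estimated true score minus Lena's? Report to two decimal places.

-53.28

T̂_Nadia = 0.847(37.7) + 0.153(65.0) = 41.8769
T̂_Lena = 0.847(98.8) + 0.153(75.0) = 95.1586
Difference = 41.8769 − 95.1586 = -53.2817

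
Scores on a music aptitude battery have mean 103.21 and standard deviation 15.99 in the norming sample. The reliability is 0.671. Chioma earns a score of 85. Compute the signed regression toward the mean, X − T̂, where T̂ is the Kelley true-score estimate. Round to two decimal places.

T̂ = 0.671(85) + 0.329(103.21) = 57.035 + 33.95609 = 90.9911 → 90.991
X − T̂ = 85 − 90.991 = -5.991 → -5.99

-5.99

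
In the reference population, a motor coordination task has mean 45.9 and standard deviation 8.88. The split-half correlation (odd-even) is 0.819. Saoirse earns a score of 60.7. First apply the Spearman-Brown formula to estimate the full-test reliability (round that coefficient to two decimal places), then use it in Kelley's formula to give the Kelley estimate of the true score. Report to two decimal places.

Spearman-Brown: ρ = 2r/(1 + r) = 2(0.819)/(1 + 0.819) = 1.6380/1.819 = 0.9005 → 0.90
T̂ = ρX + (1 − ρ)μ
  = 0.90 × 60.7 + 0.10 × 45.9
  = 54.630 + 4.590
  = 59.220
  ≈ 59.22

59.22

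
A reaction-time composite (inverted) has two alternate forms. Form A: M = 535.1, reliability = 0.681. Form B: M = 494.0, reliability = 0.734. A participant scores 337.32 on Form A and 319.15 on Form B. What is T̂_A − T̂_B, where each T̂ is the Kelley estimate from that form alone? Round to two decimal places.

T̂_A = 0.681(337.32) + 0.319(535.1) = 400.4118
T̂_B = 0.734(319.15) + 0.266(494.0) = 365.6601
T̂_A − T̂_B = 34.7517

34.75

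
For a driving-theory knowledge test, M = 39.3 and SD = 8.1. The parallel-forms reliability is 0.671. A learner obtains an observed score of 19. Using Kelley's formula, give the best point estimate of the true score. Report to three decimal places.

T̂ = 0.671(19) + 0.329(39.3) = 12.749 + 12.9297 = 25.6787 → 25.679

25.679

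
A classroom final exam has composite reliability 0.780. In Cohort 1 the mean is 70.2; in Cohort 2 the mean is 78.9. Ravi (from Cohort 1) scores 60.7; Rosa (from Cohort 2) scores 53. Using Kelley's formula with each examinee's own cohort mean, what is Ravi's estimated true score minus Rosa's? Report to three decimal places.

T̂_Ravi = 0.780(60.7) + 0.220(70.2) = 62.79000
T̂_Rosa = 0.780(53) + 0.220(78.9) = 58.69800
Difference = 62.79000 − 58.69800 = 4.09200

4.092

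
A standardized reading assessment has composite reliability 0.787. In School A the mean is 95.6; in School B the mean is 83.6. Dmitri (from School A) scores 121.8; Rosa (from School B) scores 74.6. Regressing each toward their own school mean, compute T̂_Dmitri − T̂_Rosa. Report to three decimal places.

T̂_Dmitri = 0.787(121.8) + 0.213(95.6) = 116.21940
T̂_Rosa = 0.787(74.6) + 0.213(83.6) = 76.51700
Difference = 116.21940 − 76.51700 = 39.70240

39.702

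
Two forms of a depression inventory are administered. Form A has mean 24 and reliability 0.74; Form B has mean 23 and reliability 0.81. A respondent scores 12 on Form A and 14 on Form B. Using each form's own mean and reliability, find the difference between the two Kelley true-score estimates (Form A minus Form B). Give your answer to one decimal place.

-0.6

T̂_A = 0.74(12) + 0.26(24) = 15.120
T̂_B = 0.81(14) + 0.19(23) = 15.710
T̂_A − T̂_B = -0.590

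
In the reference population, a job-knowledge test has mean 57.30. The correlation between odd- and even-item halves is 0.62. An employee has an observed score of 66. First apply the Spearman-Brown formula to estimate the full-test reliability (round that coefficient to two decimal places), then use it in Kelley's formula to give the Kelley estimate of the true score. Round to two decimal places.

Spearman-Brown: ρ = 2r/(1 + r) = 2(0.62)/(1 + 0.62) = 1.240/1.62 = 0.7654 → 0.77
Weight the observed score by reliability and the mean by (1 − reliability): T̂ = 0.77·66 + 0.23·57.30 = 50.82 + 13.1790 = 63.999.

64.00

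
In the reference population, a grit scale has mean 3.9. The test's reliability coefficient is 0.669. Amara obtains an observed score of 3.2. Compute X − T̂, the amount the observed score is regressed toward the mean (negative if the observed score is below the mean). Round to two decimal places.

Regress the observed score toward the mean by the unreliability: T̂ = 0.669·3.2 + 0.331·3.9 = 2.1408 + 1.2909 = 3.4317.
X − T̂ = 3.2 − 3.432 = -0.232 → -0.23

-0.23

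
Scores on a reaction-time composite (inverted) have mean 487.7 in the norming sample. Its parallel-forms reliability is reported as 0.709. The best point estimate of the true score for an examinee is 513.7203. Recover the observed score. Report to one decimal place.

524.4

T̂ = ρX + (1 − ρ)μ  ⇒  X = (T̂ − (1 − ρ)μ) / ρ
X = (513.7203 − 0.291 × 487.7) / 0.709 = (513.7203 − 141.9207) / 0.709 = 371.7996 / 0.709 = 524.400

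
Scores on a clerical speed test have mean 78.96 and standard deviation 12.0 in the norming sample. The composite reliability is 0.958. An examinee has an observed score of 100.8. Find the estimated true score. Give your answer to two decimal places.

T̂ = 0.958(100.8) + 0.042(78.96) = 96.5664 + 3.31632 = 99.883 → 99.88

99.88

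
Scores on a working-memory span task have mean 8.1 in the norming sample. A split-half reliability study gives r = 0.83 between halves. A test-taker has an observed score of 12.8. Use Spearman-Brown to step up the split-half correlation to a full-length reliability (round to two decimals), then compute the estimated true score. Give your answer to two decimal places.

Spearman-Brown: ρ = 2r/(1 + r) = 2(0.83)/(1 + 0.83) = 1.660/1.83 = 0.9071 → 0.91
Kelley's formula gives T̂ = 0.91·12.8 + 0.09·8.1 = 11.648 + 0.729 = 12.377.

12.38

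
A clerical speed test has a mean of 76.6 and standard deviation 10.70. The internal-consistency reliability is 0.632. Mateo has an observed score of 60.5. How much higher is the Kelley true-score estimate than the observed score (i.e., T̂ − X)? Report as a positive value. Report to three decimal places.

Regress the observed score toward the mean by the unreliability: T̂ = 0.632·60.5 + 0.368·76.6 = 38.2360 + 28.1888 = 66.42480.
T̂ − X = 66.4248 − 60.5 = 5.9248 → 5.925

5.925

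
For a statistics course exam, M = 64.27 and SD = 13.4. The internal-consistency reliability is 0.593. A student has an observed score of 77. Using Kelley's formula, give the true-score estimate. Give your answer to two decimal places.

71.82

Regress the observed score toward the mean by the unreliability: T̂ = 0.593·77 + 0.407·64.27 = 45.661 + 26.15789 = 71.819.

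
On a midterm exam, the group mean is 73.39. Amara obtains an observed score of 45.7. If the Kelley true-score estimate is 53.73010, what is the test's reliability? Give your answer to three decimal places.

T̂ = ρX + (1 − ρ)μ  ⇒  T̂ − μ = ρ(X − μ)
ρ = (T̂ − μ)/(X − μ) = (53.73010 − 73.39) / (45.7 − 73.39) = -19.65990 / -27.69 = 0.71000

0.710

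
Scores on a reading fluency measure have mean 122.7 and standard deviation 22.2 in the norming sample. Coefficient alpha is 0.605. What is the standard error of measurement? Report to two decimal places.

13.95

SEM = SD · √(1 − ρ) = 22.2 × √0.395 = 22.2 × 0.6285 = 13.952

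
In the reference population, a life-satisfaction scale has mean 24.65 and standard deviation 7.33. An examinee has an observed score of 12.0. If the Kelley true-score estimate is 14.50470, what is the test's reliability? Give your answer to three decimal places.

0.802

T̂ = ρX + (1 − ρ)μ  ⇒  T̂ − μ = ρ(X − μ)
ρ = (T̂ − μ)/(X − μ) = (14.50470 − 24.65) / (12.0 − 24.65) = -10.14530 / -12.65 = 0.80200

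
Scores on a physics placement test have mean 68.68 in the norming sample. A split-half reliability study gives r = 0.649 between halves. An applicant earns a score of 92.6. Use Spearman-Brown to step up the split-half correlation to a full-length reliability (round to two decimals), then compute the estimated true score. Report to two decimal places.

Spearman-Brown: ρ = 2r/(1 + r) = 2(0.649)/(1 + 0.649) = 1.2980/1.649 = 0.7871 → 0.79
Kelley's formula gives T̂ = 0.79·92.6 + 0.21·68.68 = 73.154 + 14.4228 = 87.577.

87.58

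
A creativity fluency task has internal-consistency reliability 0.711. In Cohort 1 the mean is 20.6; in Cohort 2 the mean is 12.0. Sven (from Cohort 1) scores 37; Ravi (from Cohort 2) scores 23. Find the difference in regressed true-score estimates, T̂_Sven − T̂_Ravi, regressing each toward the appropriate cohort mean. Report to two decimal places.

12.44

T̂_Sven = 0.711(37) + 0.289(20.6) = 32.2604
T̂_Ravi = 0.711(23) + 0.289(12.0) = 19.8210
Difference = 32.2604 − 19.8210 = 12.4394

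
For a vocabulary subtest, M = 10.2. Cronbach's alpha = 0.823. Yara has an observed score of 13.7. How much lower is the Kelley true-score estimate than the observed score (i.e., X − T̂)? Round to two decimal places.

0.62

T̂ = 0.823(13.7) + 0.177(10.2) = 11.2751 + 1.8054 = 13.0805 → 13.080
X − T̂ = 13.7 − 13.080 = 0.620 → 0.62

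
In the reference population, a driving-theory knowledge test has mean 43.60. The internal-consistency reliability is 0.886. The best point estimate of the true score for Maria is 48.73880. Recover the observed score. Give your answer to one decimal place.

49.4

T̂ = ρX + (1 − ρ)μ  ⇒  X = (T̂ − (1 − ρ)μ) / ρ
X = (48.73880 − 0.114 × 43.60) / 0.886 = (48.73880 − 4.97040) / 0.886 = 43.76840 / 0.886 = 49.400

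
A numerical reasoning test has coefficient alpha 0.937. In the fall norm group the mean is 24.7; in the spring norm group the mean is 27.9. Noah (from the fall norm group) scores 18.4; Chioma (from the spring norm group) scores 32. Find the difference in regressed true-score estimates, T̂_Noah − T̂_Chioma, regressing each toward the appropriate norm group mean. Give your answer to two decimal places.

T̂_Noah = 0.937(18.4) + 0.063(24.7) = 18.7969
T̂_Chioma = 0.937(32) + 0.063(27.9) = 31.7417
Difference = 18.7969 − 31.7417 = -12.9448

-12.94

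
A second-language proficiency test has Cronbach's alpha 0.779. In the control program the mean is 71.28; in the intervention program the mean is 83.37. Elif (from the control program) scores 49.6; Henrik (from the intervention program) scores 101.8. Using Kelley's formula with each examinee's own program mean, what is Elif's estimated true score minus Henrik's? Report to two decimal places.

-43.34

T̂_Elif = 0.779(49.6) + 0.221(71.28) = 54.3913
T̂_Henrik = 0.779(101.8) + 0.221(83.37) = 97.7270
Difference = 54.3913 − 97.7270 = -43.3357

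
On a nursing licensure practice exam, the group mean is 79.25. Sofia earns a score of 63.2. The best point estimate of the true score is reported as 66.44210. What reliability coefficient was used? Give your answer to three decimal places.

0.798

T̂ = ρX + (1 − ρ)μ  ⇒  T̂ − μ = ρ(X − μ)
ρ = (T̂ − μ)/(X − μ) = (66.44210 − 79.25) / (63.2 − 79.25) = -12.80790 / -16.05 = 0.79800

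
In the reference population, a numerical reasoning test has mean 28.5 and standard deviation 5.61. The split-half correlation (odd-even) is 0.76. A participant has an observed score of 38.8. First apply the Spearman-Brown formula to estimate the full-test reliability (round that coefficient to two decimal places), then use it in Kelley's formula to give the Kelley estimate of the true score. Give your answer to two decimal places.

Spearman-Brown: ρ = 2r/(1 + r) = 2(0.76)/(1 + 0.76) = 1.520/1.76 = 0.8636 → 0.86
T̂ = ρX + (1 − ρ)μ
  = 0.86 × 38.8 + 0.14 × 28.5
  = 33.368 + 3.990
  = 37.358
  ≈ 37.36

37.36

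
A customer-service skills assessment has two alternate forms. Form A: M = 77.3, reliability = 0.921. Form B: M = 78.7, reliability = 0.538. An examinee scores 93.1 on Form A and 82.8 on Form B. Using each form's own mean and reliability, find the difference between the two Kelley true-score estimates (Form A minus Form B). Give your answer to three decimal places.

10.946

T̂_A = 0.921(93.1) + 0.079(77.3) = 91.85180
T̂_B = 0.538(82.8) + 0.462(78.7) = 80.90580
T̂_A − T̂_B = 10.94600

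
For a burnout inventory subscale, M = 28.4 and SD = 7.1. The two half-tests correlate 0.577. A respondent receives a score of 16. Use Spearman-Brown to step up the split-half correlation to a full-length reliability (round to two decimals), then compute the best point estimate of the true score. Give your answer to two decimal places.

Spearman-Brown: ρ = 2r/(1 + r) = 2(0.577)/(1 + 0.577) = 1.1540/1.577 = 0.7318 → 0.73
T̂ = 0.73(16) + 0.27(28.4) = 11.68 + 7.668 = 19.348 → 19.35

19.35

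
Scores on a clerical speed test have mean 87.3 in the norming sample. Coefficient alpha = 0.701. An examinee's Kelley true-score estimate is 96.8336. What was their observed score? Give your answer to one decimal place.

T̂ = ρX + (1 − ρ)μ  ⇒  X = (T̂ − (1 − ρ)μ) / ρ
X = (96.8336 − 0.299 × 87.3) / 0.701 = (96.8336 − 26.1027) / 0.701 = 70.7309 / 0.701 = 100.900

100.9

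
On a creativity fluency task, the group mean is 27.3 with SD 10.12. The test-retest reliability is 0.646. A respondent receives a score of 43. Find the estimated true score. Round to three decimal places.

T̂ = 0.646(43) + 0.354(27.3) = 27.778 + 9.6642 = 37.4422 → 37.442

37.442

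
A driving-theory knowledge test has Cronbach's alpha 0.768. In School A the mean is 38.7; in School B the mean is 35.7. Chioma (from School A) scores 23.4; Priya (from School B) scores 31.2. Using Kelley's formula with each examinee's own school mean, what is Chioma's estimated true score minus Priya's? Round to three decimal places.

T̂_Chioma = 0.768(23.4) + 0.232(38.7) = 26.94960
T̂_Priya = 0.768(31.2) + 0.232(35.7) = 32.24400
Difference = 26.94960 − 32.24400 = -5.29440

-5.294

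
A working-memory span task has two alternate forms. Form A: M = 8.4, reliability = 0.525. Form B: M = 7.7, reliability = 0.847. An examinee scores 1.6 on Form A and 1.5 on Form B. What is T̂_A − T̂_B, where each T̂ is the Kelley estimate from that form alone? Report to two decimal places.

T̂_A = 0.525(1.6) + 0.475(8.4) = 4.8300
T̂_B = 0.847(1.5) + 0.153(7.7) = 2.4486
T̂_A − T̂_B = 2.3814

2.38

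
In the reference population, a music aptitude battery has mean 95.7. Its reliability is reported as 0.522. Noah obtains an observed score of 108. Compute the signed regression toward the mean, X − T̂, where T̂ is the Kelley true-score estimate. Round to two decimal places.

5.88

Regress the observed score toward the mean by the unreliability: T̂ = 0.522·108 + 0.478·95.7 = 56.376 + 45.7446 = 102.1206.
X − T̂ = 108 − 102.121 = 5.879 → 5.88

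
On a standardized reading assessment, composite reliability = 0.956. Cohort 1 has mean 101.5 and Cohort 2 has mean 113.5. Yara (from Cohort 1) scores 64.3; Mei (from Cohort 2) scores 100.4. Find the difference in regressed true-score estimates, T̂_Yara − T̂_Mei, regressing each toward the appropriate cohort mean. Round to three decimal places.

-35.040

T̂_Yara = 0.956(64.3) + 0.044(101.5) = 65.93680
T̂_Mei = 0.956(100.4) + 0.044(113.5) = 100.97640
Difference = 65.93680 − 100.97640 = -35.03960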